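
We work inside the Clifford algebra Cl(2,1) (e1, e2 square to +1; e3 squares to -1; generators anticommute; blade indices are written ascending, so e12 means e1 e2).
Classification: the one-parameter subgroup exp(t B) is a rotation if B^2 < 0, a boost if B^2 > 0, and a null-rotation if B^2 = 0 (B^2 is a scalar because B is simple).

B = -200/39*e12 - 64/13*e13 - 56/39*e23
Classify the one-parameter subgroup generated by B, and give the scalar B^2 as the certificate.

B^2 term by term: the squares give (-200/39)^2*(e12)^2 + (-64/13)^2*(e13)^2 + (-56/39)^2*(e23)^2 = 40000/1521*(-1) + 4096/169*(+1) + 3136/1521*(+1) = 0 (each basis 2-blade squares to minus the product of its generators' squares); cross terms between blades sharing an index anticommute and cancel. So B^2 = 0.
Answer: null-rotation, certificate B^2 = 0. Check the certificate: B^2 = 0, and that sign is decisive whatever form B takes.


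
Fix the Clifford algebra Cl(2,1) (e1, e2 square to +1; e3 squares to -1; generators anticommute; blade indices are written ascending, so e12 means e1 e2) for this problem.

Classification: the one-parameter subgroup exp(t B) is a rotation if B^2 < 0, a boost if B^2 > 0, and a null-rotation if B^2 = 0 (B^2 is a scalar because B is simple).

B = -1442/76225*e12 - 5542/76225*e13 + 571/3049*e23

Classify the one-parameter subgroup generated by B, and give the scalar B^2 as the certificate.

B^2 term by term: the squares give (-1442/76225)^2*(e12)^2 + (-5542/76225)^2*(e13)^2 + (571/3049)^2*(e23)^2 = 2079364/5810250625*(-1) + 30713764/5810250625*(+1) + 326041/9296401*(+1) = 1/25 (each basis 2-blade squares to minus the product of its generators' squares); cross terms between blades sharing an index anticommute and cancel. So B^2 = 1/25.
Answer: boost, certificate B^2 = 1/25. Certificate logic: 1/25 is a conjugation-invariant scalar, so its sign fixes rotation versus boost versus null-rotation outright.


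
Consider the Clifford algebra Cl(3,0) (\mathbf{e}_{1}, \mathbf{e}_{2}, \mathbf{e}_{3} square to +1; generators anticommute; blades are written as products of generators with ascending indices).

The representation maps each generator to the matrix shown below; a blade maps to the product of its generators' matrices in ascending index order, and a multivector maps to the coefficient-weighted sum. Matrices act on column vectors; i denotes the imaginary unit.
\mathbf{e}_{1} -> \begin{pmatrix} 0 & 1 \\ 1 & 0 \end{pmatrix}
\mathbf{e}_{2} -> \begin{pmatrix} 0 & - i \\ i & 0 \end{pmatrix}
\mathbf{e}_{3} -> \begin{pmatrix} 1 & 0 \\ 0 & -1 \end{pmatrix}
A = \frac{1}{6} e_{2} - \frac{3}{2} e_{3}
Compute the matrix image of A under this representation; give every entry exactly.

M = (\frac{1}{6})*rho(e_{2}) + (-\frac{3}{2})*rho(e_{3}), summed entrywise:
Answer: \begin{pmatrix} - \frac{3}{2} & - \frac{i}{6} \\ \frac{i}{6} & \frac{3}{2} \end{pmatrix}


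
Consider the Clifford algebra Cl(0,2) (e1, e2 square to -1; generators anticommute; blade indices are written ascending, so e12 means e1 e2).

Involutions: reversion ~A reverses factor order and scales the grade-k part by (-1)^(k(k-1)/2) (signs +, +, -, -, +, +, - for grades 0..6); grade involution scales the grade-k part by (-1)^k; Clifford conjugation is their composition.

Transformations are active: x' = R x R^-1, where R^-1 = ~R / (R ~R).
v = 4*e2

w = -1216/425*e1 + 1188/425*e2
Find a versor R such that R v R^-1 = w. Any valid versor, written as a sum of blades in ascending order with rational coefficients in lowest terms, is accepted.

The midline construction: v and w both square to -16, so reflecting in their sum -1216/425*e1 + 2888/425*e2 exchanges them.
Answer: -1216/425*e1 + 2888/425*e2


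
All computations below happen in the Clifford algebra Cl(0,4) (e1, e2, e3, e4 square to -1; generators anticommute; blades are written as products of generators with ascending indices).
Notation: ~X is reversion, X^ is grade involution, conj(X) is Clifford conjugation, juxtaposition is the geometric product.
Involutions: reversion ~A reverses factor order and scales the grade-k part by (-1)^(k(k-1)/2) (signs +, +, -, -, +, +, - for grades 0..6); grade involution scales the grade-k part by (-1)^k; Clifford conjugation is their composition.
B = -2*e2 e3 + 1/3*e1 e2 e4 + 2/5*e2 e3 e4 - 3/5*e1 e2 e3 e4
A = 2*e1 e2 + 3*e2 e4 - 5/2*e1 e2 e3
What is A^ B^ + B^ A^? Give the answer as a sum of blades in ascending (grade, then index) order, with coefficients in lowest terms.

first term: 6*e1 - 6/5*e3 - 5/6*e4 + 11/5*e1 e3 + e1 e4 + 241/30*e3 e4 + 4/5*e1 e3 e4
second term: 6*e1 - 6/5*e3 + 13/6*e4 - 29/5*e1 e3 - e1 e4 - 169/30*e3 e4 - 4/5*e1 e3 e4
Answer: 12*e1 - 12/5*e3 + 4/3*e4 - 18/5*e1 e3 + 12/5*e3 e4


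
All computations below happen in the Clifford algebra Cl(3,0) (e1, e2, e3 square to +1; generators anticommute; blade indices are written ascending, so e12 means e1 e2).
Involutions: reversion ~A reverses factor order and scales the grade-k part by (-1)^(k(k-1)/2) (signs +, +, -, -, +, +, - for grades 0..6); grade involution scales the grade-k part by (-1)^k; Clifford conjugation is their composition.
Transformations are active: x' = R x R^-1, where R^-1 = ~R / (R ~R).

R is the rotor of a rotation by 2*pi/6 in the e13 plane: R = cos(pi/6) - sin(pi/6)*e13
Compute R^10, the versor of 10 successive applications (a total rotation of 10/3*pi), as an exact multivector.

Half-angle bookkeeping: 10 applications in e13 add up to rotor phase 10*pi/6 = 5*pi/3, so R^10 = cos(5*pi/3) - sin(5*pi/3)*e13.
cos(5*pi/3) = 1/2 and sin(5*pi/3) = -sqrt(3)/2, so R^10 = 1/2 + sqrt(3)/2*e13. The net rotation is 4/3*pi (after discarding 1 full turn, each of which contributes a factor -1 to the rotor); the rotor keeps the half-angle phase exactly.
Answer: 1/2 + sqrt(3)/2*e13


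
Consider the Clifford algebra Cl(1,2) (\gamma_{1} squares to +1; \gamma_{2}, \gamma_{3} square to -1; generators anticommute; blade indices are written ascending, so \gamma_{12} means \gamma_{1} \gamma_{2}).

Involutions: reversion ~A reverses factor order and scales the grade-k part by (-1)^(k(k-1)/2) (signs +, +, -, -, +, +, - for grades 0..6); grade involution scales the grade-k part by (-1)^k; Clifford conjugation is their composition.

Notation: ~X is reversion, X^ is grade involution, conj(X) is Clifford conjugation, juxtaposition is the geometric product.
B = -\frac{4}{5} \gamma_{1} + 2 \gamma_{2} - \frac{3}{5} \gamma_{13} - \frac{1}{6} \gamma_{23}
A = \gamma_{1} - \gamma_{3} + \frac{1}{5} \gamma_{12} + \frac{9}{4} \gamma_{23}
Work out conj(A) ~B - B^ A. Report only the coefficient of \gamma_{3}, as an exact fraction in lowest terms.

first term: \frac{47}{40} + \gamma_{1} + \frac{1}{150} \gamma_{2} - \frac{51}{10} \gamma_{3} - \frac{13}{20} \gamma_{12} + \frac{5}{6} \gamma_{13} - \frac{47}{25} \gamma_{23} + \frac{49}{30} \gamma_{123}
second term: \frac{47}{40} - \gamma_{1} - \frac{1}{150} \gamma_{2} + \frac{51}{10} \gamma_{3} + \frac{13}{20} \gamma_{12} - \frac{5}{6} \gamma_{13} + \frac{47}{25} \gamma_{23} + \frac{49}{30} \gamma_{123}
Answer: -\frac{51}{5}


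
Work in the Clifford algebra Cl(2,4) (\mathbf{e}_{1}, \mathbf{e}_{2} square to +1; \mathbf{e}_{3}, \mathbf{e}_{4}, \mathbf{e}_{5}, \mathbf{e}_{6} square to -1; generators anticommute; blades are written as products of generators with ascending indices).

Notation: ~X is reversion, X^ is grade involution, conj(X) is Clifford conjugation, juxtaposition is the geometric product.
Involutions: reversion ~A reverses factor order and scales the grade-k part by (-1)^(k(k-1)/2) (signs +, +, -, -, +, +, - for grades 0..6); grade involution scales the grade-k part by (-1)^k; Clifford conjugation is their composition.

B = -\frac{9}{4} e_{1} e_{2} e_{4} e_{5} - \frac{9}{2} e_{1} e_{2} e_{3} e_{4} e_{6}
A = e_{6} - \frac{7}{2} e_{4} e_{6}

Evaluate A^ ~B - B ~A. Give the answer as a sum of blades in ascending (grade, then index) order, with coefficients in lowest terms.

first term: -\frac{63}{4} e_{1} e_{2} e_{3} - \frac{9}{2} e_{1} e_{2} e_{3} e_{4} - \frac{63}{8} e_{1} e_{2} e_{5} e_{6} + \frac{9}{4} e_{1} e_{2} e_{4} e_{5} e_{6}
second term: \frac{63}{4} e_{1} e_{2} e_{3} + \frac{9}{2} e_{1} e_{2} e_{3} e_{4} - \frac{63}{8} e_{1} e_{2} e_{5} e_{6} - \frac{9}{4} e_{1} e_{2} e_{4} e_{5} e_{6}
Answer: -\frac{63}{2} e_{1} e_{2} e_{3} - 9 e_{1} e_{2} e_{3} e_{4} + \frac{9}{2} e_{1} e_{2} e_{4} e_{5} e_{6}


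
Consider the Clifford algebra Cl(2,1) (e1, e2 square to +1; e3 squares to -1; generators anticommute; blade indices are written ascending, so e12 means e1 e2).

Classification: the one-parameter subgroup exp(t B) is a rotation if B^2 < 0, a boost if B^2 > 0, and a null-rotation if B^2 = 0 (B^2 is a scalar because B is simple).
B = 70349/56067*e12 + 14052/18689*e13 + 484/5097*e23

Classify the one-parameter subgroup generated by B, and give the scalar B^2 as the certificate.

B^2 term by term: the squares give (70349/56067)^2*(e12)^2 + (14052/18689)^2*(e13)^2 + (484/5097)^2*(e23)^2 = 4948981801/3143508489*(-1) + 197458704/349278721*(+1) + 234256/25979409*(+1) = -1 (each basis 2-blade squares to minus the product of its generators' squares); cross terms between blades sharing an index anticommute and cancel. So B^2 = -1.
Answer: rotation, certificate B^2 = -1. Key observation: B^2 = -1 is a conjugation invariant, so its sign decides the class regardless of the surface form of B.


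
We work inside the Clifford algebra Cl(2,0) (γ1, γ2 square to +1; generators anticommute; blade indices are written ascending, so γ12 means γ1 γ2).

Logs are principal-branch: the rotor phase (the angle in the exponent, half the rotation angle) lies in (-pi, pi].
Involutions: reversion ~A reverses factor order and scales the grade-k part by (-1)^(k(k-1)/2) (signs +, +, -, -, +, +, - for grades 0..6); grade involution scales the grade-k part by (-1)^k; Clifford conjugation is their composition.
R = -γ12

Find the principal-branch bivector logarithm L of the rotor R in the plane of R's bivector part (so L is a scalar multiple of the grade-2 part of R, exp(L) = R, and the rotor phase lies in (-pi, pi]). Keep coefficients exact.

The scalar part of R is 0, which pins the rotor phase on the principal branch; dividing the bivector part by the sine of that phase recovers the unit plane, and L is the phase times that plane.
Concretely: cos(phase) = 0 gives phase = ±pi/2, and since phase/sin(phase) is even the sign is immaterial: L = (phase/sin(phase)) * <R>_2 = (pi/2) * <R>_2.
Answer: -pi/2*γ12


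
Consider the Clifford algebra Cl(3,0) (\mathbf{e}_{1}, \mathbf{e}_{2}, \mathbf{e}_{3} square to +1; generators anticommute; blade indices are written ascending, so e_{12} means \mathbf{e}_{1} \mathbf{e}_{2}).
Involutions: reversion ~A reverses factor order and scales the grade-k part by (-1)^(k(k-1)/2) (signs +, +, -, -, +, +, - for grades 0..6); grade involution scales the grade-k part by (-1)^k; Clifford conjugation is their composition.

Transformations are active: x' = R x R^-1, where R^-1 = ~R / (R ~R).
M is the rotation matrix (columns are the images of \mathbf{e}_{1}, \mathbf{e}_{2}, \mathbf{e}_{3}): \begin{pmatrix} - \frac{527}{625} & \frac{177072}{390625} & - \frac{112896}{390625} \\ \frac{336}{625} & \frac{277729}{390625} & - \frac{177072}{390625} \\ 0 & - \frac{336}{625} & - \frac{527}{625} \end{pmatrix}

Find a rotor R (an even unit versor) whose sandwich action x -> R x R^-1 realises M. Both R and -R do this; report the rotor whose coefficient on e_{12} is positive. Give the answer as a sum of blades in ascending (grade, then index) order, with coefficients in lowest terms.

Method: write R = a + b12*e_{12} + b13*e_{13} + b23*e_{23} with a^2 + b12^2 + b13^2 + b23^2 = 1 (so R^-1 = ~R). Expanding the columns R e_j ~R gives tr M = 4a^2 - 1 and, from the antisymmetric part, M21 - M12 = -4a*b12, M13 - M31 = 4a*b13, M32 - M23 = -4a*b23.
Here tr M = -\frac{381021}{390625}, so a^2 = (1 + tr M)/4 = \frac{2401}{390625} and a = ±\frac{49}{625}. Taking a = \frac{49}{625}: M21 - M12 = \frac{32928}{390625}, M13 - M31 = -\frac{112896}{390625}, M32 - M23 = -\frac{32928}{390625}, giving b12 = -\frac{168}{625}, b13 = -\frac{576}{625}, b23 = \frac{168}{625}, i.e. R = \frac{49}{625} - \frac{168}{625} e_{12} - \frac{576}{625} e_{13} + \frac{168}{625} e_{23}.
Its e_{12} coefficient is negative, so report the other preimage -R.
Answer: -\frac{49}{625} + \frac{168}{625} e_{12} + \frac{576}{625} e_{13} - \frac{168}{625} e_{23}. Note: both R and -R realise this M (trace -\frac{381021}{390625}); the covering map identifies them, and the e_{12}-coefficient sign is the tie-breaker.


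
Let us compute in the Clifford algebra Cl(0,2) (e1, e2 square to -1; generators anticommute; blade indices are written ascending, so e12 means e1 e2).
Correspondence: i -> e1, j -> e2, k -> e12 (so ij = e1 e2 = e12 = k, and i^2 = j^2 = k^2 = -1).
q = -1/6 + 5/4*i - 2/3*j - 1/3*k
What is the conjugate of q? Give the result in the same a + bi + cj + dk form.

In blades: q = -1/6 + 5/4*e1 - 2/3*e2 - 1/3*e12.
Conjugation here is Clifford conjugation: the scalar is fixed and the grade-1 and grade-2 blades all flip sign, giving -1/6 - 5/4*e1 + 2/3*e2 + 1/3*e12; translating back:
Answer: -1/6 - 5/4*i + 2/3*j + 1/3*k


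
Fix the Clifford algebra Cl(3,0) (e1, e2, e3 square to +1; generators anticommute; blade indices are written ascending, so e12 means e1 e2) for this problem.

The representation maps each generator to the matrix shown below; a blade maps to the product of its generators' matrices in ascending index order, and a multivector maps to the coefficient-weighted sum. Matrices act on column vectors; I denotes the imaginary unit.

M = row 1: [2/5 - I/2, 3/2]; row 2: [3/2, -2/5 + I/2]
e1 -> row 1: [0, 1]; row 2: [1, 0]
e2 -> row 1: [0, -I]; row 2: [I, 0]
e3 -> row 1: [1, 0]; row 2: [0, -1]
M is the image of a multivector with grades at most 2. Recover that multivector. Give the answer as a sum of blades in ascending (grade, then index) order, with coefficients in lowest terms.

Method: 1, rho(e1), rho(e2), rho(e3) form a trace-orthogonal basis of the 2x2 complex matrices (tr(X Y) = 2 if X = Y, else 0), so M = m0*1 + m1*rho(e1) + m2*rho(e2) + m3*rho(e3) with m0 = tr(M)/2 = 0, m1 = tr(M rho(e1))/2 = 3/2, m2 = tr(M rho(e2))/2 = 0, m3 = tr(M rho(e3))/2 = 2/5 - I/2.
Multiplying table entries, the bivector images are rho(e12) = I*rho(e3), rho(e13) = -I*rho(e2), rho(e23) = I*rho(e1); with real blade coefficients the real parts of m0..m3 are the coefficients of 1, e1, e2, e3 and the imaginary parts give the bivectors (e23: Im m1, e13: -Im m2, e12: Im m3).
Answer: 3/2*e1 + 2/5*e3 - 1/2*e12


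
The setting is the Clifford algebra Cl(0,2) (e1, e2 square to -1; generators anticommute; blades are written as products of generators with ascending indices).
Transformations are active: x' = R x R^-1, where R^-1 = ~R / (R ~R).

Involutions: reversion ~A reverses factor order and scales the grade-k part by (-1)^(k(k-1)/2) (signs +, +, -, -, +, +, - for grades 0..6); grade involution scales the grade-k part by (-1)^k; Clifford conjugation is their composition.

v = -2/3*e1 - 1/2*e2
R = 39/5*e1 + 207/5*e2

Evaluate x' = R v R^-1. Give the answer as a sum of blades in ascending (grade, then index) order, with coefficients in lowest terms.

~R = 39/5*e1 + 207/5*e2, and R ~R = -8874/5, so R^-1 = ~R / (-8874/5).
R v = 259/10 + 237/10*e1 e2
Answer: 6493/14790*e1 - 1746/2465*e2


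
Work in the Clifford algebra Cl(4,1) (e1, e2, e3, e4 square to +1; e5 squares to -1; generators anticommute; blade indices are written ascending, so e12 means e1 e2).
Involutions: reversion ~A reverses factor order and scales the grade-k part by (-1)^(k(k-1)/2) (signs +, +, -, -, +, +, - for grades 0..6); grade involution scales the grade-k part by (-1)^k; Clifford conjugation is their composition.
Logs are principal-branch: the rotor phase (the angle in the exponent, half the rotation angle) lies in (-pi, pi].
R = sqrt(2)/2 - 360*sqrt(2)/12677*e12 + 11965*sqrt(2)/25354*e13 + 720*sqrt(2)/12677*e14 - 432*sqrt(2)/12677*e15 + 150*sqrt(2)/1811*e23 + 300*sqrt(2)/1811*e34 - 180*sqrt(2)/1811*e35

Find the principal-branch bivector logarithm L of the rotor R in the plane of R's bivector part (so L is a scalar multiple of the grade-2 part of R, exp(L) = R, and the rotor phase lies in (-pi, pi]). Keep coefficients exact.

The scalar part of R is sqrt(2)/2, so the principal-branch rotor phase is pinned; divide the bivector part by its sine to get the unit plane — L is the phase times that plane.
Concretely: cos(phase) = sqrt(2)/2 gives phase = ±pi/4, and since phase/sin(phase) is even the sign is immaterial: L = (phase/sin(phase)) * <R>_2 = (sqrt(2)*pi/4) * <R>_2.
Answer: -180*pi/12677*e12 + 11965*pi/50708*e13 + 360*pi/12677*e14 - 216*pi/12677*e15 + 75*pi/1811*e23 + 150*pi/1811*e34 - 90*pi/1811*e35


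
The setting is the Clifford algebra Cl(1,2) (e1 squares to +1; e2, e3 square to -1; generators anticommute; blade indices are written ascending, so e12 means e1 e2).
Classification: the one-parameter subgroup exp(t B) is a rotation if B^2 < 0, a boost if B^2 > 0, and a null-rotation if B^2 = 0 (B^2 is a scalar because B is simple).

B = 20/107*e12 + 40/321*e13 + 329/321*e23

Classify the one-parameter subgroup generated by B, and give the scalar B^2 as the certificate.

B^2 term by term: the squares give (20/107)^2*(e12)^2 + (40/321)^2*(e13)^2 + (329/321)^2*(e23)^2 = 400/11449*(+1) + 1600/103041*(+1) + 108241/103041*(-1) = -1 (each basis 2-blade squares to minus the product of its generators' squares); cross terms between blades sharing an index anticommute and cancel. So B^2 = -1.
Answer: rotation, certificate B^2 = -1. Certificate logic: -1 is a conjugation-invariant scalar, so its sign fixes rotation versus boost versus null-rotation outright.


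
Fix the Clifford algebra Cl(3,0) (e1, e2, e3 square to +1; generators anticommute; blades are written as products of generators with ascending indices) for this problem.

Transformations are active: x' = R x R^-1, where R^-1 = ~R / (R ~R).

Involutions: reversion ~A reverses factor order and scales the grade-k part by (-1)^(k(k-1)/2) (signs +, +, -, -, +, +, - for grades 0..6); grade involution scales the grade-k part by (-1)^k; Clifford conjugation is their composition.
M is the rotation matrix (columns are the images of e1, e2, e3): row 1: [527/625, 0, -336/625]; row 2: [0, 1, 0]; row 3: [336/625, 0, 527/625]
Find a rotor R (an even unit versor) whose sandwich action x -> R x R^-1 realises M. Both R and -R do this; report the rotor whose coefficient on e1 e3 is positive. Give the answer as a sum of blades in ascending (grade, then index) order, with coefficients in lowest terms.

Method: write R = a + b12*e1 e2 + b13*e1 e3 + b23*e2 e3 with a^2 + b12^2 + b13^2 + b23^2 = 1 (so R^-1 = ~R). Expanding the columns R e_j ~R gives tr M = 4a^2 - 1 and, from the antisymmetric part, M21 - M12 = -4a*b12, M13 - M31 = 4a*b13, M32 - M23 = -4a*b23.
Here tr M = 1679/625, so a^2 = (1 + tr M)/4 = 576/625 and a = ±24/25. Taking a = 24/25: M21 - M12 = 0, M13 - M31 = -672/625, M32 - M23 = 0, giving b12 = 0, b13 = -7/25, b23 = 0, i.e. R = 24/25 - 7/25*e1 e3.
Its e1 e3 coefficient is negative, so report the other preimage -R.
Answer: -24/25 + 7/25*e1 e3. Key observation: the double cover Spin(3) -> SO(3) sends R and -R to the same matrix (trace 1679/625 here), so the stated sign of the e1 e3 coefficient is what selects one sheet.


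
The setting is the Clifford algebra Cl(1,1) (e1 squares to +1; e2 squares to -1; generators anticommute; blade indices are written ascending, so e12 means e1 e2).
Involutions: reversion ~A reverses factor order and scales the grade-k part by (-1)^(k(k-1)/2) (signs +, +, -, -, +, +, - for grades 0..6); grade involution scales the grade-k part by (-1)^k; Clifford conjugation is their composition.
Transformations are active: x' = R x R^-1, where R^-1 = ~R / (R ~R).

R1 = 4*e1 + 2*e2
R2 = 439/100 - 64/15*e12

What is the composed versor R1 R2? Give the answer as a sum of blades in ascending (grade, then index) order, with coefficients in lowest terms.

Distribute over the terms of R1 (each basis-blade product reordered to ascending indices, repeated generators contracted through their squares):
(4*e1) R2 = 439/25*e1 - 256/15*e2
(2*e2) R2 = -128/15*e1 + 439/50*e2
Summing the partial products and collecting blades:
Answer: 677/75*e1 - 1243/150*e2


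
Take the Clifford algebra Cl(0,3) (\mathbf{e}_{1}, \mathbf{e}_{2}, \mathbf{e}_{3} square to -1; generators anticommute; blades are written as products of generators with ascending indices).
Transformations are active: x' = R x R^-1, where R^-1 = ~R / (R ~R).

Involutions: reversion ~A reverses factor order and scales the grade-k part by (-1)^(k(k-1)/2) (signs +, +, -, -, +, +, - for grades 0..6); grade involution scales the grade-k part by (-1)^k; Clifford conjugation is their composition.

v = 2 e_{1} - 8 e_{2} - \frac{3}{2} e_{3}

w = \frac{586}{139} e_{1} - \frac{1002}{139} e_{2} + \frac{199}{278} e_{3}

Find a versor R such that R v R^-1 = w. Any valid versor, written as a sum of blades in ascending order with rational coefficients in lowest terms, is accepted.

Take R = v + w = \frac{864}{139} e_{1} - \frac{2114}{139} e_{2} - \frac{109}{139} e_{3}. Because q(v) = q(w) = -\frac{281}{4}, conjugation by R sends v exactly to w.
Answer: \frac{864}{139} e_{1} - \frac{2114}{139} e_{2} - \frac{109}{139} e_{3}


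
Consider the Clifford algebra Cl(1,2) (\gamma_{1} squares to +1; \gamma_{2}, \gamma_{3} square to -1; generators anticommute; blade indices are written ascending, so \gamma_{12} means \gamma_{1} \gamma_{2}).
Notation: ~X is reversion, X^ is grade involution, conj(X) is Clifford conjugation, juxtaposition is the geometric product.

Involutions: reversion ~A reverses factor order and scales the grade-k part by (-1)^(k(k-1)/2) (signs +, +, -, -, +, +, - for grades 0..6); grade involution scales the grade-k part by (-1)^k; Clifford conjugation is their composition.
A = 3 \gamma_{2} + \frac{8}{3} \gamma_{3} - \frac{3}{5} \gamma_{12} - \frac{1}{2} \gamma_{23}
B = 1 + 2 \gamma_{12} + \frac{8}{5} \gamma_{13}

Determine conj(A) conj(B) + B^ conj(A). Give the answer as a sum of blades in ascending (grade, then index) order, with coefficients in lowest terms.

first term: -\frac{6}{5} + \frac{154}{15} \gamma_{1} - 3 \gamma_{2} - \frac{8}{3} \gamma_{3} + \frac{7}{5} \gamma_{12} - \gamma_{13} + \frac{73}{50} \gamma_{23} + \frac{8}{15} \gamma_{123}
second term: \frac{6}{5} + \frac{154}{15} \gamma_{1} - 3 \gamma_{2} - \frac{8}{3} \gamma_{3} + \frac{7}{5} \gamma_{12} - \gamma_{13} + \frac{73}{50} \gamma_{23} - \frac{8}{15} \gamma_{123}
Answer: \frac{308}{15} \gamma_{1} - 6 \gamma_{2} - \frac{16}{3} \gamma_{3} + \frac{14}{5} \gamma_{12} - 2 \gamma_{13} + \frac{73}{25} \gamma_{23}


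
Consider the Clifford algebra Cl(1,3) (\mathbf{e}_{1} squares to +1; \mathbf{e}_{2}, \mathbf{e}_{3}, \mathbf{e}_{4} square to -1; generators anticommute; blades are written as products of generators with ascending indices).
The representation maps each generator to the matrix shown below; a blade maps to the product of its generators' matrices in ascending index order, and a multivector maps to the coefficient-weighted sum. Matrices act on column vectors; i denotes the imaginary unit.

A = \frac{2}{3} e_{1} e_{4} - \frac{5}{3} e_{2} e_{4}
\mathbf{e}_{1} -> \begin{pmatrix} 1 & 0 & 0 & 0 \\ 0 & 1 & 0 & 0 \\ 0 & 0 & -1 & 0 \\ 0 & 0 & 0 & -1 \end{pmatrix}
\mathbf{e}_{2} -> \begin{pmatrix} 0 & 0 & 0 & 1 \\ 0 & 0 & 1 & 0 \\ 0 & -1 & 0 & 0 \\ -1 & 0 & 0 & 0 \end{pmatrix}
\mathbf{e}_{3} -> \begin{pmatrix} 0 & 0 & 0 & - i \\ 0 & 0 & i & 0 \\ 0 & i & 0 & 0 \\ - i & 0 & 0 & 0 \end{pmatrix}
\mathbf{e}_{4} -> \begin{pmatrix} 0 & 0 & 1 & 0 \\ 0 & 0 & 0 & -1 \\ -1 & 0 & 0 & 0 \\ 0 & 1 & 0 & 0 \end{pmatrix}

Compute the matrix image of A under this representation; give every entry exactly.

Bivector images (products of the table entries): rho(e_{1} e_{4}) = rho(\mathbf{e}_{1})rho(\mathbf{e}_{4}) = \begin{pmatrix} 0 & 0 & 1 & 0 \\ 0 & 0 & 0 & -1 \\ 1 & 0 & 0 & 0 \\ 0 & -1 & 0 & 0 \end{pmatrix}; rho(e_{2} e_{4}) = rho(\mathbf{e}_{2})rho(\mathbf{e}_{4}) = \begin{pmatrix} 0 & 1 & 0 & 0 \\ -1 & 0 & 0 & 0 \\ 0 & 0 & 0 & 1 \\ 0 & 0 & -1 & 0 \end{pmatrix}.
M = (\frac{2}{3})*rho(e_{1} e_{4}) + (-\frac{5}{3})*rho(e_{2} e_{4}), summed entrywise:
Answer: \begin{pmatrix} 0 & - \frac{5}{3} & \frac{2}{3} & 0 \\ \frac{5}{3} & 0 & 0 & - \frac{2}{3} \\ \frac{2}{3} & 0 & 0 & - \frac{5}{3} \\ 0 & - \frac{2}{3} & \frac{5}{3} & 0 \end{pmatrix}


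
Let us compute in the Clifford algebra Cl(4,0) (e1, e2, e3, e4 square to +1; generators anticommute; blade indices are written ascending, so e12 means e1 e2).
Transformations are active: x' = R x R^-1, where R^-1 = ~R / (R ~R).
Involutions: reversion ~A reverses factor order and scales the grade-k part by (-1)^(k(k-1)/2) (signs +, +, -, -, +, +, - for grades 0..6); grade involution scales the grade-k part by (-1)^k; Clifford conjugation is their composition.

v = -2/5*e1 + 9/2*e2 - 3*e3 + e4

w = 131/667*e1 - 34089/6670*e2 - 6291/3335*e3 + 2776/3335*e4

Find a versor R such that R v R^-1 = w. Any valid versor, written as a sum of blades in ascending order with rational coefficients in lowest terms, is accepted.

Since q(v) = q(w) = 3041/100, the sum R = v + w = -679/3335*e1 - 2037/3335*e2 - 16296/3335*e3 + 6111/3335*e4 does the job whenever invertible.
Answer: -679/3335*e1 - 2037/3335*e2 - 16296/3335*e3 + 6111/3335*e4


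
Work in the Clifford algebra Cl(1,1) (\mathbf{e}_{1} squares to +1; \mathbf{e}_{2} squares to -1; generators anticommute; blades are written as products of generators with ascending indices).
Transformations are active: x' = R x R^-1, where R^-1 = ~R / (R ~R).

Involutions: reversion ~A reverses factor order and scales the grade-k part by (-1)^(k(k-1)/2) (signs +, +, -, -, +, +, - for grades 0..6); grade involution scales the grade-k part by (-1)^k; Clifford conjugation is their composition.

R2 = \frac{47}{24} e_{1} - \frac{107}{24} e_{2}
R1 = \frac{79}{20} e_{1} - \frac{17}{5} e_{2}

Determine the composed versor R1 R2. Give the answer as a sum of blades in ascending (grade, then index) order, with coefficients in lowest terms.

Distribute over the terms of R1 (each basis-blade product reordered to ascending indices, repeated generators contracted through their squares):
(\frac{79}{20} e_{1}) R2 = \frac{3713}{480} - \frac{8453}{480} e_{1} e_{2}
(-\frac{17}{5} e_{2}) R2 = -\frac{1819}{120} + \frac{799}{120} e_{1} e_{2}
Summing the partial products and collecting blades:
Answer: -\frac{3563}{480} - \frac{5257}{480} e_{1} e_{2}


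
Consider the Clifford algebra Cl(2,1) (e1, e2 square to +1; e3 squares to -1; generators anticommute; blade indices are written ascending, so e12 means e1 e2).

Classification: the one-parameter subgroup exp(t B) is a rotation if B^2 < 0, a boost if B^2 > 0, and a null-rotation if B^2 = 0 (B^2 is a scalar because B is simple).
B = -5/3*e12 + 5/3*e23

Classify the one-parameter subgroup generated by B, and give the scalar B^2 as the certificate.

B^2 term by term: the squares give (-5/3)^2*(e12)^2 + (5/3)^2*(e23)^2 = 25/9*(-1) + 25/9*(+1) = 0 (each basis 2-blade squares to minus the product of its generators' squares); cross terms between blades sharing an index anticommute and cancel. So B^2 = 0.
Answer: null-rotation, certificate B^2 = 0. Note: conjugating B changes its blade decomposition but never the scalar B^2 = 0, whose sign settles the classification.


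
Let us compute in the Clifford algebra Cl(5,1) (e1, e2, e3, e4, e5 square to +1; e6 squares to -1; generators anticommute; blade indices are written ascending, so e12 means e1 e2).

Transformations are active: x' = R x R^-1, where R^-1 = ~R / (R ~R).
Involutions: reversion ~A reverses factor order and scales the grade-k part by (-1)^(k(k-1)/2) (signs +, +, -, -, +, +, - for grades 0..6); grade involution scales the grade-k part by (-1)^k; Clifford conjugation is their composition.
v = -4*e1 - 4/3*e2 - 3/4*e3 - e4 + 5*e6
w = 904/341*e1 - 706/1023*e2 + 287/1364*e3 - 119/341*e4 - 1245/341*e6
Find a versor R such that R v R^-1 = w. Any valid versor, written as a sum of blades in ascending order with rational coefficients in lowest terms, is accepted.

Sketch: the shared square -815/144 makes R = v + w = -460/341*e1 - 690/341*e2 - 184/341*e3 - 460/341*e4 + 460/341*e6 the natural versor; its sandwich fixes that direction, negates (v - w)/2, and sends v to w.
Answer: -460/341*e1 - 690/341*e2 - 184/341*e3 - 460/341*e4 + 460/341*e6


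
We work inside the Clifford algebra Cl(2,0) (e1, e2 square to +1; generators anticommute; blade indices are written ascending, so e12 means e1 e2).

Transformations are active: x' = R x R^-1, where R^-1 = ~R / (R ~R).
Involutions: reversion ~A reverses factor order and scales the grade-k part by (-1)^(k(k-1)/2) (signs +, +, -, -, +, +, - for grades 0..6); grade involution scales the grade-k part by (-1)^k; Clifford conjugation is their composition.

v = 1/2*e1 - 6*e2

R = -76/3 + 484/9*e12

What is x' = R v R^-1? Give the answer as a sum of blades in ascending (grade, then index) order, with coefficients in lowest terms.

~R = -76/3 - 484/9*e12, and R ~R = 286240/81, so R^-1 = ~R / (286240/81).
R v = -1006/3*e1 + 1126/9*e2
Answer: 38534/8945*e1 + 75249/17890*e2


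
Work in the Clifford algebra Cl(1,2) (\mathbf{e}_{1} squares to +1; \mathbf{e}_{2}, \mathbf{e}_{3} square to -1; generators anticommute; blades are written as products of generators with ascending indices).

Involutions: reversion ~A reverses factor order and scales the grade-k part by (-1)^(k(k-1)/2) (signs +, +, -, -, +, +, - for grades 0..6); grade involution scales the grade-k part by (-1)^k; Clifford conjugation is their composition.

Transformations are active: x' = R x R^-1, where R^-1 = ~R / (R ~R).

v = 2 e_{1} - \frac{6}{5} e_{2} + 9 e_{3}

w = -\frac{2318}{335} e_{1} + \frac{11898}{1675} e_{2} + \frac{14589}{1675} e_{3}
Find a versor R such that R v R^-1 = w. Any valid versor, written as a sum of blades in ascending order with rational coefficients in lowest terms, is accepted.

Construction: equal norms (both -\frac{1961}{25}) license R = v + w = -\frac{1648}{335} e_{1} + \frac{9888}{1675} e_{2} + \frac{29664}{1675} e_{3} — nothing changes along that direction, while (v - w)/2 changes sign, so v maps onto w.
Answer: -\frac{1648}{335} e_{1} + \frac{9888}{1675} e_{2} + \frac{29664}{1675} e_{3}


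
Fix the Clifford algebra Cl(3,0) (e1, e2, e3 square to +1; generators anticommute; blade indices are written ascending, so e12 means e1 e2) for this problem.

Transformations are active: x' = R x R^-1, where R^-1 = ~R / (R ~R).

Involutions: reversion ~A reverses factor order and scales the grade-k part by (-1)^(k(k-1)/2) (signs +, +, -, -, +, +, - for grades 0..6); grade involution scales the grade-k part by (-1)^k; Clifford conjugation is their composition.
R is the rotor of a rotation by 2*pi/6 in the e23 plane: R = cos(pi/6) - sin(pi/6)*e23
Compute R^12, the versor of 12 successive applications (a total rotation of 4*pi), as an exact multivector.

Because a rotor carries half the rotation angle, composing 12 copies of this e23-plane rotor multiplies the phase: 12*(pi/6) = 2*pi, hence R^12 = cos(2*pi) - sin(2*pi)*e23.
cos(2*pi) = 1 and sin(2*pi) = 0, so R^12 = 1. The total rotation 4*pi is 2 full turns, so every vector returns to itself, yet the rotor is +1, back on the identity sheet (an even number of 2*pi turns).
Answer: 1


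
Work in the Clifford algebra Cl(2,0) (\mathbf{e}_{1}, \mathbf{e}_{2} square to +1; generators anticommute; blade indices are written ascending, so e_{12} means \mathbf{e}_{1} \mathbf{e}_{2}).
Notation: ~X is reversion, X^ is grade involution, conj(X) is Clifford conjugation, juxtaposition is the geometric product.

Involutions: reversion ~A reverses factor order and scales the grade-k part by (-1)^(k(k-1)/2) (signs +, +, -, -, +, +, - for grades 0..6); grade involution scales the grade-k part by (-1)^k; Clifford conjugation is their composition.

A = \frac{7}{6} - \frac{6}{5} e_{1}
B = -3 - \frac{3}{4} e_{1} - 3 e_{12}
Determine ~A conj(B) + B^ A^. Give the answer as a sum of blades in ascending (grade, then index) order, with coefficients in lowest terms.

first term: -\frac{22}{5} + \frac{179}{40} e_{1} - \frac{18}{5} e_{2} + \frac{7}{2} e_{12}
second term: -\frac{13}{5} - \frac{109}{40} e_{1} + \frac{18}{5} e_{2} - \frac{7}{2} e_{12}
Answer: -7 + \frac{7}{4} e_{1}


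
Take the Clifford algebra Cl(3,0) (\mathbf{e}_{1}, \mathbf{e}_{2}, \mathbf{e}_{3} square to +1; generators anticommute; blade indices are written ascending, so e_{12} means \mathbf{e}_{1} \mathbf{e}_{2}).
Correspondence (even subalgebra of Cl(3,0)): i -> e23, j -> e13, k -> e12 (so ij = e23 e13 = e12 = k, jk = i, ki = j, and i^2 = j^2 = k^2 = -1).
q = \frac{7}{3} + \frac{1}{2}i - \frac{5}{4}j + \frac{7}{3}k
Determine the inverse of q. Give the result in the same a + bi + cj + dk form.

In blades: q = \frac{7}{3} + \frac{7}{3} e_{12} - \frac{5}{4} e_{13} + \frac{1}{2} e_{23}.
With qbar = \frac{7}{3} - \frac{7}{3} e_{12} + \frac{5}{4} e_{13} - \frac{1}{2} e_{23} (scalar fixed, mapped units negated), q qbar = \frac{1829}{144} (the sum of squared coefficients), so q^-1 = qbar / (\frac{1829}{144}) = \frac{336}{1829} - \frac{336}{1829} e_{12} + \frac{180}{1829} e_{13} - \frac{72}{1829} e_{23}; translating back:
Answer: \frac{336}{1829} - \frac{72}{1829}i + \frac{180}{1829}j - \frac{336}{1829}k


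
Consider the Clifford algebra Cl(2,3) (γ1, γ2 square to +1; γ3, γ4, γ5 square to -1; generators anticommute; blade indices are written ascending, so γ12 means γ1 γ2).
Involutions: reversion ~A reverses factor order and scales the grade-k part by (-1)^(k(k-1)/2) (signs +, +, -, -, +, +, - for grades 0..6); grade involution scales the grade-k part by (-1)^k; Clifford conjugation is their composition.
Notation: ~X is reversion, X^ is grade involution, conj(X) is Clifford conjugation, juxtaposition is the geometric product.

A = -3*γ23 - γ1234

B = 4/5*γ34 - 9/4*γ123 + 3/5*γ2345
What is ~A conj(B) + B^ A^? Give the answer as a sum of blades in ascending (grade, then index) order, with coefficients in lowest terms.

first term: -27/4*γ1 - 9/4*γ4 - 4/5*γ12 + 3/5*γ15 + 12/5*γ24 + 9/5*γ45
second term: -27/4*γ1 - 9/4*γ4 + 4/5*γ12 - 3/5*γ15 - 12/5*γ24 - 9/5*γ45
Answer: -27/2*γ1 - 9/2*γ4


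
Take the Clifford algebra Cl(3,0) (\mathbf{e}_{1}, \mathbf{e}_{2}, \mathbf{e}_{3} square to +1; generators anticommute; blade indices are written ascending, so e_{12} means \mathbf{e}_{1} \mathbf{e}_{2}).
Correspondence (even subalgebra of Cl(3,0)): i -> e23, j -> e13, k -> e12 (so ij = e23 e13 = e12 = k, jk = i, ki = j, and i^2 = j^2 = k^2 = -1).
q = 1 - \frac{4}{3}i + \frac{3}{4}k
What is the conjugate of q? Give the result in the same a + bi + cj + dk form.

In blades: q = 1 + \frac{3}{4} e_{12} - \frac{4}{3} e_{23}.
Quaternion conjugation is reversion on the even subalgebra: the scalar is fixed and every grade-2 blade flips sign, giving 1 - \frac{3}{4} e_{12} + \frac{4}{3} e_{23}; translating back:
Answer: 1 + \frac{4}{3}i - \frac{3}{4}k


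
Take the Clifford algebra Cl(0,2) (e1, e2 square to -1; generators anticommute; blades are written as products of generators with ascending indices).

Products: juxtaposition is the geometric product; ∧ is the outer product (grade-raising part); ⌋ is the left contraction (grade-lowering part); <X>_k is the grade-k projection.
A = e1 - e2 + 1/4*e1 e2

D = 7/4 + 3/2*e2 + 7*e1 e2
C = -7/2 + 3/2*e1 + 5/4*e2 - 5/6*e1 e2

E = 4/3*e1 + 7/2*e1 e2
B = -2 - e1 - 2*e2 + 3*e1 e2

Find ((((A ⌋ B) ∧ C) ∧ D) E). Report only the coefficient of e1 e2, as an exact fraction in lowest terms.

step 1: -7/4 - 3*e1 - 3*e2
step 2: 49/8 + 63/8*e1 + 133/16*e2 + 53/24*e1 e2
step 3: 343/32 + 441/32*e1 + 1519/64*e2 + 5621/96*e1 e2
step 4: -42875/192 + 37387/384*e1 + 17185/576*e2 + 1127/192*e1 e2
Answer: 1127/192


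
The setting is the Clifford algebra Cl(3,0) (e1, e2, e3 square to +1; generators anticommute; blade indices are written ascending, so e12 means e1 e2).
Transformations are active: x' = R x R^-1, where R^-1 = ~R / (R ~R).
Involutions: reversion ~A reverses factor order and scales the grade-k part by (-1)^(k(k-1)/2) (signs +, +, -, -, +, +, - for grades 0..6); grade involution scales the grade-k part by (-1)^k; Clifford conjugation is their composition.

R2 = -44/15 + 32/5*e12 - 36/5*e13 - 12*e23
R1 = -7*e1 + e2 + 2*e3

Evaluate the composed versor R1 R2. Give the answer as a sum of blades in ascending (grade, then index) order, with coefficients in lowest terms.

Distribute over the terms of R1 (each basis-blade product reordered to ascending indices, repeated generators contracted through their squares):
(-7*e1) R2 = 308/15*e1 - 224/5*e2 + 252/5*e3 + 84*e123
(e2) R2 = -32/5*e1 - 44/15*e2 - 12*e3 + 36/5*e123
(2*e3) R2 = 72/5*e1 + 24*e2 - 88/15*e3 + 64/5*e123
Summing the partial products and collecting blades:
Answer: 428/15*e1 - 356/15*e2 + 488/15*e3 + 104*e123


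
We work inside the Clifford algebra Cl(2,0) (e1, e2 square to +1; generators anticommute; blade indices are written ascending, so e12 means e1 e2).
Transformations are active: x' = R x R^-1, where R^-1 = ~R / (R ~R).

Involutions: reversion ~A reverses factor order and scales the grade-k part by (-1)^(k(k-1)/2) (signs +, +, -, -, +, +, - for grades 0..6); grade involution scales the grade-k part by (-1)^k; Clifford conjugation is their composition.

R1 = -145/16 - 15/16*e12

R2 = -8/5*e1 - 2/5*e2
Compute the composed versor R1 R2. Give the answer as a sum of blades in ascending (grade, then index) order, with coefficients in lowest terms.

Distribute over the terms of R1 (each basis-blade product reordered to ascending indices, repeated generators contracted through their squares):
(-145/16) R2 = 29/2*e1 + 29/8*e2
(-15/16*e12) R2 = 3/8*e1 - 3/2*e2
Summing the partial products and collecting blades:
Answer: 119/8*e1 + 17/8*e2


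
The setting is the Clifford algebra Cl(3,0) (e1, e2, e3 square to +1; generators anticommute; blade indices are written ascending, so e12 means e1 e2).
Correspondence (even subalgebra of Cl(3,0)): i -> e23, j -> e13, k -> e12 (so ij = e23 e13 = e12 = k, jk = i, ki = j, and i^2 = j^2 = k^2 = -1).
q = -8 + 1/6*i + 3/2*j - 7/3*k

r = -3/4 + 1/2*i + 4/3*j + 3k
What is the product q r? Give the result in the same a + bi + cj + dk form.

In blades: q = -8 - 7/3*e12 + 3/2*e13 + 1/6*e23, r = -3/4 + 3*e12 + 4/3*e13 + 1/2*e23.
Distribute q over r term by term (generator squares from the signature, products reordered to ascending indices): (-8)*r = 6 - 24*e12 - 32/3*e13 - 4*e23; (-7/3*e12)*r = 7 + 7/4*e12 - 7/6*e13 + 28/9*e23; (3/2*e13)*r = -2 - 3/4*e12 - 9/8*e13 + 9/2*e23; (1/6*e23)*r = -1/12 + 2/9*e12 - 1/2*e13 - 1/8*e23.
Sum: 131/12 - 205/9*e12 - 323/24*e13 + 251/72*e23; translating back through the correspondence:
Answer: 131/12 + 251/72*i - 323/24*j - 205/9*k


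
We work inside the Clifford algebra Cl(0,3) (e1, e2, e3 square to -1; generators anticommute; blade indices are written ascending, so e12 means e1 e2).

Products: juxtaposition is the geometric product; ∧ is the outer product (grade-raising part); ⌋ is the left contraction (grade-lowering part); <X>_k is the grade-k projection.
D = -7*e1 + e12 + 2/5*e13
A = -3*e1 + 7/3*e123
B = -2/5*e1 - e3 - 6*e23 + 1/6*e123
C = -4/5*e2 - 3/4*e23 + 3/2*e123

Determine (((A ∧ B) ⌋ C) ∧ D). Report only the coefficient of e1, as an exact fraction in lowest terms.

step 1: 3*e13 + 18*e123
step 2: 27 + 9/2*e2
step 3: -189*e1 + 117/2*e12 + 54/5*e13 - 9/5*e123
Answer: -189


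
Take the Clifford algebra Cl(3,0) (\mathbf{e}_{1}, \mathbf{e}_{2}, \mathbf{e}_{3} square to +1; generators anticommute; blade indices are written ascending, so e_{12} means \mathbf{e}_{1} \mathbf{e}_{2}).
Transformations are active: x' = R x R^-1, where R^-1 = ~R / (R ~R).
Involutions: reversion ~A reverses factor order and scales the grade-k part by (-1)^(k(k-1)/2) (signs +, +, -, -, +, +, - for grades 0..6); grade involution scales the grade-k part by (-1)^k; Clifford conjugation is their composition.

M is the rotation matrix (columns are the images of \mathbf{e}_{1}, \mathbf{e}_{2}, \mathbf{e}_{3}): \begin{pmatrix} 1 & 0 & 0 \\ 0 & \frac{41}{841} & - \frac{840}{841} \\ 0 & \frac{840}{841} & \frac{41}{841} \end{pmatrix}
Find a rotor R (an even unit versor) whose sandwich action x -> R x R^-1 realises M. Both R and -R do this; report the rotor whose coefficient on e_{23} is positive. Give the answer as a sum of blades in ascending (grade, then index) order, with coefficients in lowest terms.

Method: write R = a + b12*e_{12} + b13*e_{13} + b23*e_{23} with a^2 + b12^2 + b13^2 + b23^2 = 1 (so R^-1 = ~R). Expanding the columns R e_j ~R gives tr M = 4a^2 - 1 and, from the antisymmetric part, M21 - M12 = -4a*b12, M13 - M31 = 4a*b13, M32 - M23 = -4a*b23.
Here tr M = \frac{923}{841}, so a^2 = (1 + tr M)/4 = \frac{441}{841} and a = ±\frac{21}{29}. Taking a = \frac{21}{29}: M21 - M12 = 0, M13 - M31 = 0, M32 - M23 = \frac{1680}{841}, giving b12 = 0, b13 = 0, b23 = -\frac{20}{29}, i.e. R = \frac{21}{29} - \frac{20}{29} e_{23}.
Its e_{23} coefficient is negative, so report the other preimage -R.
Answer: -\frac{21}{29} + \frac{20}{29} e_{23}. Key observation: the double cover Spin(3) -> SO(3) sends R and -R to the same matrix (trace \frac{923}{841} here), so the stated sign of the e_{23} coefficient is what selects one sheet.
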